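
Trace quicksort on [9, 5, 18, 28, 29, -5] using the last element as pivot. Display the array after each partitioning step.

Partition 1: pivot=-5 at index 0 -> [-5, 5, 18, 28, 29, 9]
Partition 2: pivot=9 at index 2 -> [-5, 5, 9, 28, 29, 18]
Partition 3: pivot=18 at index 3 -> [-5, 5, 9, 18, 29, 28]
Partition 4: pivot=28 at index 4 -> [-5, 5, 9, 18, 28, 29]


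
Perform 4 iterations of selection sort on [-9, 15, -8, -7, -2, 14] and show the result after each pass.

Pass 1: Select minimum -9 at index 0, swap -> [-9, 15, -8, -7, -2, 14]
Pass 2: Select minimum -8 at index 2, swap -> [-9, -8, 15, -7, -2, 14]
Pass 3: Select minimum -7 at index 3, swap -> [-9, -8, -7, 15, -2, 14]
Pass 4: Select minimum -2 at index 4, swap -> [-9, -8, -7, -2, 15, 14]


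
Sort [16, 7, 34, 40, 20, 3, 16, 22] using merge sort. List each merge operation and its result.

Divide and conquer:
  Merge [16] + [7] -> [7, 16]
  Merge [34] + [40] -> [34, 40]
  Merge [7, 16] + [34, 40] -> [7, 16, 34, 40]
  Merge [20] + [3] -> [3, 20]
  Merge [16] + [22] -> [16, 22]
  Merge [3, 20] + [16, 22] -> [3, 16, 20, 22]
  Merge [7, 16, 34, 40] + [3, 16, 20, 22] -> [3, 7, 16, 16, 20, 22, 34, 40]


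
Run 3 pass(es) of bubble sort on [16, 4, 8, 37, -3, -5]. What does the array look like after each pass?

After pass 1: [4, 8, 16, -3, -5, 37] (4 swaps)
After pass 2: [4, 8, -3, -5, 16, 37] (2 swaps)
After pass 3: [4, -3, -5, 8, 16, 37] (2 swaps)
Total swaps: 8


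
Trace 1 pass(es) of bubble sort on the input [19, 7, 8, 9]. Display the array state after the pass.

After pass 1: [7, 8, 9, 19] (3 swaps)
Total swaps: 3


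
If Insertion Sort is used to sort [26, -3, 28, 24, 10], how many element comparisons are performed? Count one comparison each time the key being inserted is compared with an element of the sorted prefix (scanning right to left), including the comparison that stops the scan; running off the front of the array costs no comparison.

Insert -3: 26 > -3 (shift), reached front = 1 comparison(s) -> [-3, 26, 28, 24, 10]
Insert 28: 26 <= 28 (stop) = 1 comparison(s) -> [-3, 26, 28, 24, 10]
Insert 24: 28 > 24 (shift), 26 > 24 (shift), -3 <= 24 (stop) = 3 comparison(s) -> [-3, 24, 26, 28, 10]
Insert 10: 28 > 10 (shift), 26 > 10 (shift), 24 > 10 (shift), -3 <= 10 (stop) = 4 comparison(s) -> [-3, 10, 24, 26, 28]
Total comparisons: 1 + 1 + 3 + 4 = 9


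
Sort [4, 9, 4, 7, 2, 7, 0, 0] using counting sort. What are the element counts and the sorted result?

Count array: [2, 0, 1, 0, 2, 0, 0, 2, 0, 1]
(count[i] = number of elements equal to i)
Cumulative count: [2, 2, 3, 3, 5, 5, 5, 7, 7, 8]
Sorted: [0, 0, 2, 4, 4, 7, 7, 9]


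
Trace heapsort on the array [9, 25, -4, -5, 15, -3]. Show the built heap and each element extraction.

Build heap: [25, 15, -3, -5, 9, -4]
Extract 25: [15, 9, -3, -5, -4, 25]
Extract 15: [9, -4, -3, -5, 15, 25]
Extract 9: [-3, -4, -5, 9, 15, 25]
Extract -3: [-4, -5, -3, 9, 15, 25]
Extract -4: [-5, -4, -3, 9, 15, 25]


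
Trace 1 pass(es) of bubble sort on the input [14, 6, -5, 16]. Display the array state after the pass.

After pass 1: [6, -5, 14, 16] (2 swaps)
Total swaps: 2


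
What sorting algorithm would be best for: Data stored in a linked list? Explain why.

Best choice: Merge sort
Reason: Merge sort doesn't require random access; can be done in O(1) extra space for linked lists


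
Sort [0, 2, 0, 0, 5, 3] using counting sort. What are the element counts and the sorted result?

Count array: [3, 0, 1, 1, 0, 1]
(count[i] = number of elements equal to i)
Cumulative count: [3, 3, 4, 5, 5, 6]
Sorted: [0, 0, 0, 2, 3, 5]


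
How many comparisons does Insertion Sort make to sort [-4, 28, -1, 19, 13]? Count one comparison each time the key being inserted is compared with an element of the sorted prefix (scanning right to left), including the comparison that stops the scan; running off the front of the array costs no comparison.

Insert 28: -4 <= 28 (stop) = 1 comparison(s) -> [-4, 28, -1, 19, 13]
Insert -1: 28 > -1 (shift), -4 <= -1 (stop) = 2 comparison(s) -> [-4, -1, 28, 19, 13]
Insert 19: 28 > 19 (shift), -1 <= 19 (stop) = 2 comparison(s) -> [-4, -1, 19, 28, 13]
Insert 13: 28 > 13 (shift), 19 > 13 (shift), -1 <= 13 (stop) = 3 comparison(s) -> [-4, -1, 13, 19, 28]
Total comparisons: 1 + 2 + 2 + 3 = 8


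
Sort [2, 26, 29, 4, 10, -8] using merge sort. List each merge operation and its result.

Divide and conquer:
  Merge [26] + [29] -> [26, 29]
  Merge [2] + [26, 29] -> [2, 26, 29]
  Merge [10] + [-8] -> [-8, 10]
  Merge [4] + [-8, 10] -> [-8, 4, 10]
  Merge [2, 26, 29] + [-8, 4, 10] -> [-8, 2, 4, 10, 26, 29]


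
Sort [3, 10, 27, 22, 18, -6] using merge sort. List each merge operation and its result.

Divide and conquer:
  Merge [10] + [27] -> [10, 27]
  Merge [3] + [10, 27] -> [3, 10, 27]
  Merge [18] + [-6] -> [-6, 18]
  Merge [22] + [-6, 18] -> [-6, 18, 22]
  Merge [3, 10, 27] + [-6, 18, 22] -> [-6, 3, 10, 18, 22, 27]


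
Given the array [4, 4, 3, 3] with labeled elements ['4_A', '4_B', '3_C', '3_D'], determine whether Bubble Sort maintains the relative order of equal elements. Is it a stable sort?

Trace Bubble Sort on the labeled array (the key is the number; the letter only tracks identity):
  After pass 1: [4_A, 3_C, 3_D, 4_B]
  After pass 2: [3_C, 3_D, 4_A, 4_B]
  After pass 3: [3_C, 3_D, 4_A, 4_B] (no swaps, done)
Final order: [3_C, 3_D, 4_A, 4_B]
Equal keys:
  value 3: originally 3_C, 3_D; after sorting 3_C, 3_D -> order preserved
  value 4: originally 4_A, 4_B; after sorting 4_A, 4_B -> order preserved
All equal keys kept their original relative order. Bubble Sort is stable: it only swaps adjacent elements when the left one is strictly greater, so equal keys never move past each other.
Answer: Stable


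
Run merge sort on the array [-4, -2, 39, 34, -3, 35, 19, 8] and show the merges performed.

Divide and conquer:
  Merge [-4] + [-2] -> [-4, -2]
  Merge [39] + [34] -> [34, 39]
  Merge [-4, -2] + [34, 39] -> [-4, -2, 34, 39]
  Merge [-3] + [35] -> [-3, 35]
  Merge [19] + [8] -> [8, 19]
  Merge [-3, 35] + [8, 19] -> [-3, 8, 19, 35]
  Merge [-4, -2, 34, 39] + [-3, 8, 19, 35] -> [-4, -3, -2, 8, 19, 34, 35, 39]


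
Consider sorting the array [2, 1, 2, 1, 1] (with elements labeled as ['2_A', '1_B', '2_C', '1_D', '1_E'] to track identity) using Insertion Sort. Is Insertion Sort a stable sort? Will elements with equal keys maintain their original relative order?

Trace Insertion Sort on the labeled array (the key is the number; the letter only tracks identity):
  Insert 1_B at index 0: [1_B, 2_A, 2_C, 1_D, 1_E]
  Insert 2_C at index 2: [1_B, 2_A, 2_C, 1_D, 1_E]
  Insert 1_D at index 1: [1_B, 1_D, 2_A, 2_C, 1_E]
  Insert 1_E at index 2: [1_B, 1_D, 1_E, 2_A, 2_C]
Final order: [1_B, 1_D, 1_E, 2_A, 2_C]
Equal keys:
  value 1: originally 1_B, 1_D, 1_E; after sorting 1_B, 1_D, 1_E -> order preserved
  value 2: originally 2_A, 2_C; after sorting 2_A, 2_C -> order preserved
All equal keys kept their original relative order. Insertion Sort is stable: elements are shifted only while they are strictly greater than the key, so a key is inserted after any equal elements already placed.
Answer: Stable


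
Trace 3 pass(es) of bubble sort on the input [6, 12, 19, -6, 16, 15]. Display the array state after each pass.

After pass 1: [6, 12, -6, 16, 15, 19] (3 swaps)
After pass 2: [6, -6, 12, 15, 16, 19] (2 swaps)
After pass 3: [-6, 6, 12, 15, 16, 19] (1 swaps)
Total swaps: 6


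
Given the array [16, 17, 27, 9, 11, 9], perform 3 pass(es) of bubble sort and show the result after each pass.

After pass 1: [16, 17, 9, 11, 9, 27] (3 swaps)
After pass 2: [16, 9, 11, 9, 17, 27] (3 swaps)
After pass 3: [9, 11, 9, 16, 17, 27] (3 swaps)
Total swaps: 9


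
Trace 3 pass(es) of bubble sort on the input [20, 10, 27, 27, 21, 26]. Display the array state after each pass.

After pass 1: [10, 20, 27, 21, 26, 27] (3 swaps)
After pass 2: [10, 20, 21, 26, 27, 27] (2 swaps)
After pass 3: [10, 20, 21, 26, 27, 27] (0 swaps)
Total swaps: 5


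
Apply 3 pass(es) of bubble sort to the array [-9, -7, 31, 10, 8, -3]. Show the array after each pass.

After pass 1: [-9, -7, 10, 8, -3, 31] (3 swaps)
After pass 2: [-9, -7, 8, -3, 10, 31] (2 swaps)
After pass 3: [-9, -7, -3, 8, 10, 31] (1 swaps)
Total swaps: 6


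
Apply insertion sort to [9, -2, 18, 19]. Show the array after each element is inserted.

First element 9 is already 'sorted'
Insert -2: shifted 1 elements -> [-2, 9, 18, 19]
Insert 18: shifted 0 elements -> [-2, 9, 18, 19]
Insert 19: shifted 0 elements -> [-2, 9, 18, 19]


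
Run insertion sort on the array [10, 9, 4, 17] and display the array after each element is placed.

First element 10 is already 'sorted'
Insert 9: shifted 1 elements -> [9, 10, 4, 17]
Insert 4: shifted 2 elements -> [4, 9, 10, 17]
Insert 17: shifted 0 elements -> [4, 9, 10, 17]


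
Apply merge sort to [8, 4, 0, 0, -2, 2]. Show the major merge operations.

Divide and conquer:
  Merge [4] + [0] -> [0, 4]
  Merge [8] + [0, 4] -> [0, 4, 8]
  Merge [-2] + [2] -> [-2, 2]
  Merge [0] + [-2, 2] -> [-2, 0, 2]
  Merge [0, 4, 8] + [-2, 0, 2] -> [-2, 0, 0, 2, 4, 8]


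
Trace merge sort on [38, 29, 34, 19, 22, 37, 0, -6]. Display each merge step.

Divide and conquer:
  Merge [38] + [29] -> [29, 38]
  Merge [34] + [19] -> [19, 34]
  Merge [29, 38] + [19, 34] -> [19, 29, 34, 38]
  Merge [22] + [37] -> [22, 37]
  Merge [0] + [-6] -> [-6, 0]
  Merge [22, 37] + [-6, 0] -> [-6, 0, 22, 37]
  Merge [19, 29, 34, 38] + [-6, 0, 22, 37] -> [-6, 0, 19, 22, 29, 34, 37, 38]


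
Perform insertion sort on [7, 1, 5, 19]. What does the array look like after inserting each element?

First element 7 is already 'sorted'
Insert 1: shifted 1 elements -> [1, 7, 5, 19]
Insert 5: shifted 1 elements -> [1, 5, 7, 19]
Insert 19: shifted 0 elements -> [1, 5, 7, 19]


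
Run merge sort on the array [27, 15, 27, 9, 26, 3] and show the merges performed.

Divide and conquer:
  Merge [15] + [27] -> [15, 27]
  Merge [27] + [15, 27] -> [15, 27, 27]
  Merge [26] + [3] -> [3, 26]
  Merge [9] + [3, 26] -> [3, 9, 26]
  Merge [15, 27, 27] + [3, 9, 26] -> [3, 9, 15, 26, 27, 27]


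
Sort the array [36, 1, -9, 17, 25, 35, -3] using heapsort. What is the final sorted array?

Build heap: [36, 25, 35, 17, 1, -9, -3]
Extract 36: [35, 25, -3, 17, 1, -9, 36]
Extract 35: [25, 17, -3, -9, 1, 35, 36]
Extract 25: [17, 1, -3, -9, 25, 35, 36]
Extract 17: [1, -9, -3, 17, 25, 35, 36]
Extract 1: [-3, -9, 1, 17, 25, 35, 36]
Extract -3: [-9, -3, 1, 17, 25, 35, 36]


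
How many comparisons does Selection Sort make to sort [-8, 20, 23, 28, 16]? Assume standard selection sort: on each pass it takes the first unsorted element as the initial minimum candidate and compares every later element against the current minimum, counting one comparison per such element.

Pass 1: scan indices 1..4 for the minimum = 4 comparison(s); min is -8, place at index 0 -> [-8, 20, 23, 28, 16]
Pass 2: scan indices 2..4 for the minimum = 3 comparison(s); min is 16, place at index 1 -> [-8, 16, 23, 28, 20]
Pass 3: scan indices 3..4 for the minimum = 2 comparison(s); min is 20, place at index 2 -> [-8, 16, 20, 28, 23]
Pass 4: scan indices 4..4 for the minimum = 1 comparison(s); min is 23, place at index 3 -> [-8, 16, 20, 23, 28]
Selection sort always scans the whole unsorted suffix, so the count is (n-1) + (n-2) + ... + 1 = n(n-1)/2 = 5*4/2 = 10 regardless of the input order.
Total comparisons: 4 + 3 + 2 + 1 = 10


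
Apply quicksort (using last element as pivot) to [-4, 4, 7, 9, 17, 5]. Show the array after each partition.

Partition 1: pivot=5 at index 2 -> [-4, 4, 5, 9, 17, 7]
Partition 2: pivot=4 at index 1 -> [-4, 4, 5, 9, 17, 7]
Partition 3: pivot=7 at index 3 -> [-4, 4, 5, 7, 17, 9]
Partition 4: pivot=9 at index 4 -> [-4, 4, 5, 7, 9, 17]


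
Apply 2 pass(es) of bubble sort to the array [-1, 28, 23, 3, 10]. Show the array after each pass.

After pass 1: [-1, 23, 3, 10, 28] (3 swaps)
After pass 2: [-1, 3, 10, 23, 28] (2 swaps)
Total swaps: 5


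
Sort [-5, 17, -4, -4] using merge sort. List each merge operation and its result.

Divide and conquer:
  Merge [-5] + [17] -> [-5, 17]
  Merge [-4] + [-4] -> [-4, -4]
  Merge [-5, 17] + [-4, -4] -> [-5, -4, -4, 17]


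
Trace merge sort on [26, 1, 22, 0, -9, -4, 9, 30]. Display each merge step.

Divide and conquer:
  Merge [26] + [1] -> [1, 26]
  Merge [22] + [0] -> [0, 22]
  Merge [1, 26] + [0, 22] -> [0, 1, 22, 26]
  Merge [-9] + [-4] -> [-9, -4]
  Merge [9] + [30] -> [9, 30]
  Merge [-9, -4] + [9, 30] -> [-9, -4, 9, 30]
  Merge [0, 1, 22, 26] + [-9, -4, 9, 30] -> [-9, -4, 0, 1, 9, 22, 26, 30]


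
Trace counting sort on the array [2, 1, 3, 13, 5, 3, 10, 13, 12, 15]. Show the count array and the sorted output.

Count array: [0, 1, 1, 2, 0, 1, 0, 0, 0, 0, 1, 0, 1, 2, 0, 1]
(count[i] = number of elements equal to i)
Cumulative count: [0, 1, 2, 4, 4, 5, 5, 5, 5, 5, 6, 6, 7, 9, 9, 10]
Sorted: [1, 2, 3, 3, 5, 10, 12, 13, 13, 15]


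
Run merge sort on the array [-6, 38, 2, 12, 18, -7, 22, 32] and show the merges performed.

Divide and conquer:
  Merge [-6] + [38] -> [-6, 38]
  Merge [2] + [12] -> [2, 12]
  Merge [-6, 38] + [2, 12] -> [-6, 2, 12, 38]
  Merge [18] + [-7] -> [-7, 18]
  Merge [22] + [32] -> [22, 32]
  Merge [-7, 18] + [22, 32] -> [-7, 18, 22, 32]
  Merge [-6, 2, 12, 38] + [-7, 18, 22, 32] -> [-7, -6, 2, 12, 18, 22, 32, 38]


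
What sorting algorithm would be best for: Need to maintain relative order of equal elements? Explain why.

Best choice: Merge sort or Insertion sort
Reason: Both are stable; quicksort and heapsort are not stable


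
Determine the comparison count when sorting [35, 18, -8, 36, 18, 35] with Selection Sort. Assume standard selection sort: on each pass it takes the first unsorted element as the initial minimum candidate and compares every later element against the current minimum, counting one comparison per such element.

Pass 1: scan indices 1..5 for the minimum = 5 comparison(s); min is -8, place at index 0 -> [-8, 18, 35, 36, 18, 35]
Pass 2: scan indices 2..5 for the minimum = 4 comparison(s); min is 18, place at index 1 -> [-8, 18, 35, 36, 18, 35]
Pass 3: scan indices 3..5 for the minimum = 3 comparison(s); min is 18, place at index 2 -> [-8, 18, 18, 36, 35, 35]
Pass 4: scan indices 4..5 for the minimum = 2 comparison(s); min is 35, place at index 3 -> [-8, 18, 18, 35, 36, 35]
Pass 5: scan indices 5..5 for the minimum = 1 comparison(s); min is 35, place at index 4 -> [-8, 18, 18, 35, 35, 36]
Selection sort always scans the whole unsorted suffix, so the count is (n-1) + (n-2) + ... + 1 = n(n-1)/2 = 6*5/2 = 15 regardless of the input order.
Total comparisons: 5 + 4 + 3 + 2 + 1 = 15


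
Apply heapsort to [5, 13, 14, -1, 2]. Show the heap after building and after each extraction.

Build heap: [14, 13, 5, -1, 2]
Extract 14: [13, 2, 5, -1, 14]
Extract 13: [5, 2, -1, 13, 14]
Extract 5: [2, -1, 5, 13, 14]
Extract 2: [-1, 2, 5, 13, 14]


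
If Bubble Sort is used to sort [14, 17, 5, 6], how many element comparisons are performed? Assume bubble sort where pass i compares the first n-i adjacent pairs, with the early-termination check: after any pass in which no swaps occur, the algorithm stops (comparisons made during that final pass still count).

Pass 1: compare adjacent pairs (0,1)..(2,3) = 3 comparison(s), 2 swap(s) -> [14, 5, 6, 17]
Pass 2: compare adjacent pairs (0,1)..(1,2) = 2 comparison(s), 2 swap(s) -> [5, 6, 14, 17]
Pass 3: compare adjacent pairs (0,1)..(0,1) = 1 comparison(s), 0 swap(s) -> [5, 6, 14, 17]
No swaps in this pass, so bubble sort stops here.
Total comparisons: 3 + 2 + 1 = 6


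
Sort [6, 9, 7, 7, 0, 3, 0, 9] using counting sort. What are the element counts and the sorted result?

Count array: [2, 0, 0, 1, 0, 0, 1, 2, 0, 2]
(count[i] = number of elements equal to i)
Cumulative count: [2, 2, 2, 3, 3, 3, 4, 6, 6, 8]
Sorted: [0, 0, 3, 6, 7, 7, 9, 9]


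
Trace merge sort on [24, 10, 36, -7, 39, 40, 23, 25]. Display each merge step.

Divide and conquer:
  Merge [24] + [10] -> [10, 24]
  Merge [36] + [-7] -> [-7, 36]
  Merge [10, 24] + [-7, 36] -> [-7, 10, 24, 36]
  Merge [39] + [40] -> [39, 40]
  Merge [23] + [25] -> [23, 25]
  Merge [39, 40] + [23, 25] -> [23, 25, 39, 40]
  Merge [-7, 10, 24, 36] + [23, 25, 39, 40] -> [-7, 10, 23, 24, 25, 36, 39, 40]


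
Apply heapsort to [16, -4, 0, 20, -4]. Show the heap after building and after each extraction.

Build heap: [20, 16, 0, -4, -4]
Extract 20: [16, -4, 0, -4, 20]
Extract 16: [0, -4, -4, 16, 20]
Extract 0: [-4, -4, 0, 16, 20]
Extract -4: [-4, -4, 0, 16, 20]


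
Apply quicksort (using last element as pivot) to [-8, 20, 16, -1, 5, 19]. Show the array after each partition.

Partition 1: pivot=19 at index 4 -> [-8, 16, -1, 5, 19, 20]
Partition 2: pivot=5 at index 2 -> [-8, -1, 5, 16, 19, 20]
Partition 3: pivot=-1 at index 1 -> [-8, -1, 5, 16, 19, 20]


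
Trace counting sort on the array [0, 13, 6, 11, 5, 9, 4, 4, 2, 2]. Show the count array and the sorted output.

Count array: [1, 0, 2, 0, 2, 1, 1, 0, 0, 1, 0, 1, 0, 1]
(count[i] = number of elements equal to i)
Cumulative count: [1, 1, 3, 3, 5, 6, 7, 7, 7, 8, 8, 9, 9, 10]
Sorted: [0, 2, 2, 4, 4, 5, 6, 9, 11, 13]


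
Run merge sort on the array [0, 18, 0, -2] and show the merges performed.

Divide and conquer:
  Merge [0] + [18] -> [0, 18]
  Merge [0] + [-2] -> [-2, 0]
  Merge [0, 18] + [-2, 0] -> [-2, 0, 0, 18]


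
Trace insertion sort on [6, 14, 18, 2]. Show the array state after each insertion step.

First element 6 is already 'sorted'
Insert 14: shifted 0 elements -> [6, 14, 18, 2]
Insert 18: shifted 0 elements -> [6, 14, 18, 2]
Insert 2: shifted 3 elements -> [2, 6, 14, 18]


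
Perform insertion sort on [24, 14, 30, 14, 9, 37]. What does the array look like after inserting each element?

First element 24 is already 'sorted'
Insert 14: shifted 1 elements -> [14, 24, 30, 14, 9, 37]
Insert 30: shifted 0 elements -> [14, 24, 30, 14, 9, 37]
Insert 14: shifted 2 elements -> [14, 14, 24, 30, 9, 37]
Insert 9: shifted 4 elements -> [9, 14, 14, 24, 30, 37]
Insert 37: shifted 0 elements -> [9, 14, 14, 24, 30, 37]


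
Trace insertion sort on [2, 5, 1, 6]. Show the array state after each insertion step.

First element 2 is already 'sorted'
Insert 5: shifted 0 elements -> [2, 5, 1, 6]
Insert 1: shifted 2 elements -> [1, 2, 5, 6]
Insert 6: shifted 0 elements -> [1, 2, 5, 6]


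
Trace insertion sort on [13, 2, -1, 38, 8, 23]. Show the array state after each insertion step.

First element 13 is already 'sorted'
Insert 2: shifted 1 elements -> [2, 13, -1, 38, 8, 23]
Insert -1: shifted 2 elements -> [-1, 2, 13, 38, 8, 23]
Insert 38: shifted 0 elements -> [-1, 2, 13, 38, 8, 23]
Insert 8: shifted 2 elements -> [-1, 2, 8, 13, 38, 23]
Insert 23: shifted 1 elements -> [-1, 2, 8, 13, 23, 38]


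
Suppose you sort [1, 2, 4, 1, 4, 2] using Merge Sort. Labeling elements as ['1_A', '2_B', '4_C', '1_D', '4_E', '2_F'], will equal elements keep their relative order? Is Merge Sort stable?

Trace Merge Sort on the labeled array (the key is the number; the letter only tracks identity):
  Merge [2_B] + [4_C] -> [2_B, 4_C]
  Merge [1_A] + [2_B, 4_C] -> [1_A, 2_B, 4_C]
  Merge [4_E] + [2_F] -> [2_F, 4_E]
  Merge [1_D] + [2_F, 4_E] -> [1_D, 2_F, 4_E]
  Merge [1_A, 2_B, 4_C] + [1_D, 2_F, 4_E] -> [1_A, 1_D, 2_B, 2_F, 4_C, 4_E]
Final order: [1_A, 1_D, 2_B, 2_F, 4_C, 4_E]
Equal keys:
  value 1: originally 1_A, 1_D; after sorting 1_A, 1_D -> order preserved
  value 2: originally 2_B, 2_F; after sorting 2_B, 2_F -> order preserved
  value 4: originally 4_C, 4_E; after sorting 4_C, 4_E -> order preserved
All equal keys kept their original relative order. Merge Sort is stable: when the heads of the two halves are equal the merge takes from the left half first.
Answer: Stable


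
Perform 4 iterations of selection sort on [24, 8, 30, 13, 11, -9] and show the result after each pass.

Pass 1: Select minimum -9 at index 5, swap -> [-9, 8, 30, 13, 11, 24]
Pass 2: Select minimum 8 at index 1, swap -> [-9, 8, 30, 13, 11, 24]
Pass 3: Select minimum 11 at index 4, swap -> [-9, 8, 11, 13, 30, 24]
Pass 4: Select minimum 13 at index 3, swap -> [-9, 8, 11, 13, 30, 24]


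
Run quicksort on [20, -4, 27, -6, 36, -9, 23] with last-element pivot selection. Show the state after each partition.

Partition 1: pivot=23 at index 4 -> [20, -4, -6, -9, 23, 27, 36]
Partition 2: pivot=-9 at index 0 -> [-9, -4, -6, 20, 23, 27, 36]
Partition 3: pivot=20 at index 3 -> [-9, -4, -6, 20, 23, 27, 36]
Partition 4: pivot=-6 at index 1 -> [-9, -6, -4, 20, 23, 27, 36]
Partition 5: pivot=36 at index 6 -> [-9, -6, -4, 20, 23, 27, 36]


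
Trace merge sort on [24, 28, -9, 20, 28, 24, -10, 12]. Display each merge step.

Divide and conquer:
  Merge [24] + [28] -> [24, 28]
  Merge [-9] + [20] -> [-9, 20]
  Merge [24, 28] + [-9, 20] -> [-9, 20, 24, 28]
  Merge [28] + [24] -> [24, 28]
  Merge [-10] + [12] -> [-10, 12]
  Merge [24, 28] + [-10, 12] -> [-10, 12, 24, 28]
  Merge [-9, 20, 24, 28] + [-10, 12, 24, 28] -> [-10, -9, 12, 20, 24, 24, 28, 28]


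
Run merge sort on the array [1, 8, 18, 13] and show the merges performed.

Divide and conquer:
  Merge [1] + [8] -> [1, 8]
  Merge [18] + [13] -> [13, 18]
  Merge [1, 8] + [13, 18] -> [1, 8, 13, 18]


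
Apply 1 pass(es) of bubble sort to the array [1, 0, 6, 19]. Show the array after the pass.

After pass 1: [0, 1, 6, 19] (1 swaps)
Total swaps: 1


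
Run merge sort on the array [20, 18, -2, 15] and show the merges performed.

Divide and conquer:
  Merge [20] + [18] -> [18, 20]
  Merge [-2] + [15] -> [-2, 15]
  Merge [18, 20] + [-2, 15] -> [-2, 15, 18, 20]


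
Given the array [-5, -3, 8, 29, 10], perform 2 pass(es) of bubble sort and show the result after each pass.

After pass 1: [-5, -3, 8, 10, 29] (1 swaps)
After pass 2: [-5, -3, 8, 10, 29] (0 swaps)
Total swaps: 1


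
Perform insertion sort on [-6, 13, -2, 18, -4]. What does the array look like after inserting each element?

First element -6 is already 'sorted'
Insert 13: shifted 0 elements -> [-6, 13, -2, 18, -4]
Insert -2: shifted 1 elements -> [-6, -2, 13, 18, -4]
Insert 18: shifted 0 elements -> [-6, -2, 13, 18, -4]
Insert -4: shifted 3 elements -> [-6, -4, -2, 13, 18]


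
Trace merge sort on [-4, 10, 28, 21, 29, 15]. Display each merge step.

Divide and conquer:
  Merge [10] + [28] -> [10, 28]
  Merge [-4] + [10, 28] -> [-4, 10, 28]
  Merge [29] + [15] -> [15, 29]
  Merge [21] + [15, 29] -> [15, 21, 29]
  Merge [-4, 10, 28] + [15, 21, 29] -> [-4, 10, 15, 21, 28, 29]


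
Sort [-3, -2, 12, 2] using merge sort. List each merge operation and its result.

Divide and conquer:
  Merge [-3] + [-2] -> [-3, -2]
  Merge [12] + [2] -> [2, 12]
  Merge [-3, -2] + [2, 12] -> [-3, -2, 2, 12]


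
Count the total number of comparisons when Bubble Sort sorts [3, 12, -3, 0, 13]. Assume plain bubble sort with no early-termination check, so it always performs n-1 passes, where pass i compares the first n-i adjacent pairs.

Pass 1: compare adjacent pairs (0,1)..(3,4) = 4 comparison(s), 2 swap(s) -> [3, -3, 0, 12, 13]
Pass 2: compare adjacent pairs (0,1)..(2,3) = 3 comparison(s), 2 swap(s) -> [-3, 0, 3, 12, 13]
Pass 3: compare adjacent pairs (0,1)..(1,2) = 2 comparison(s), 0 swap(s) -> [-3, 0, 3, 12, 13]
Pass 4: compare adjacent pairs (0,1)..(0,1) = 1 comparison(s), 0 swap(s) -> [-3, 0, 3, 12, 13]
Total comparisons: 4 + 3 + 2 + 1 = 10


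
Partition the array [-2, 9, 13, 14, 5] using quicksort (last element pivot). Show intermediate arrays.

Partition 1: pivot=5 at index 1 -> [-2, 5, 13, 14, 9]
Partition 2: pivot=9 at index 2 -> [-2, 5, 9, 14, 13]
Partition 3: pivot=13 at index 3 -> [-2, 5, 9, 13, 14]


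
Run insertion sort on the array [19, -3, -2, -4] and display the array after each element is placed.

First element 19 is already 'sorted'
Insert -3: shifted 1 elements -> [-3, 19, -2, -4]
Insert -2: shifted 1 elements -> [-3, -2, 19, -4]
Insert -4: shifted 3 elements -> [-4, -3, -2, 19]


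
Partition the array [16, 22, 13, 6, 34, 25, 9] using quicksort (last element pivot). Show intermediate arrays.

Partition 1: pivot=9 at index 1 -> [6, 9, 13, 16, 34, 25, 22]
Partition 2: pivot=22 at index 4 -> [6, 9, 13, 16, 22, 25, 34]
Partition 3: pivot=16 at index 3 -> [6, 9, 13, 16, 22, 25, 34]
Partition 4: pivot=34 at index 6 -> [6, 9, 13, 16, 22, 25, 34]


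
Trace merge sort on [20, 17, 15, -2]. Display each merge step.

Divide and conquer:
  Merge [20] + [17] -> [17, 20]
  Merge [15] + [-2] -> [-2, 15]
  Merge [17, 20] + [-2, 15] -> [-2, 15, 17, 20]


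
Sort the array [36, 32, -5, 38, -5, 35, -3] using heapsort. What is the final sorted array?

Build heap: [38, 36, 35, 32, -5, -5, -3]
Extract 38: [36, 32, 35, -3, -5, -5, 38]
Extract 36: [35, 32, -5, -3, -5, 36, 38]
Extract 35: [32, -3, -5, -5, 35, 36, 38]
Extract 32: [-3, -5, -5, 32, 35, 36, 38]
Extract -3: [-5, -5, -3, 32, 35, 36, 38]
Extract -5: [-5, -5, -3, 32, 35, 36, 38]


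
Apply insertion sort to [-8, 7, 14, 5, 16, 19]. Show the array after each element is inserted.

First element -8 is already 'sorted'
Insert 7: shifted 0 elements -> [-8, 7, 14, 5, 16, 19]
Insert 14: shifted 0 elements -> [-8, 7, 14, 5, 16, 19]
Insert 5: shifted 2 elements -> [-8, 5, 7, 14, 16, 19]
Insert 16: shifted 0 elements -> [-8, 5, 7, 14, 16, 19]
Insert 19: shifted 0 elements -> [-8, 5, 7, 14, 16, 19]


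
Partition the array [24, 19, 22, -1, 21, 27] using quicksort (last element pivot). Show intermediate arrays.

Partition 1: pivot=27 at index 5 -> [24, 19, 22, -1, 21, 27]
Partition 2: pivot=21 at index 2 -> [19, -1, 21, 24, 22, 27]
Partition 3: pivot=-1 at index 0 -> [-1, 19, 21, 24, 22, 27]
Partition 4: pivot=22 at index 3 -> [-1, 19, 21, 22, 24, 27]


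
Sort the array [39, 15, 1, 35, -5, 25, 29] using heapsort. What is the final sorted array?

Build heap: [39, 35, 29, 15, -5, 25, 1]
Extract 39: [35, 15, 29, 1, -5, 25, 39]
Extract 35: [29, 15, 25, 1, -5, 35, 39]
Extract 29: [25, 15, -5, 1, 29, 35, 39]
Extract 25: [15, 1, -5, 25, 29, 35, 39]
Extract 15: [1, -5, 15, 25, 29, 35, 39]
Extract 1: [-5, 1, 15, 25, 29, 35, 39]


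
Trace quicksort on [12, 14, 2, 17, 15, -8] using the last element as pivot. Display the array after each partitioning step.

Partition 1: pivot=-8 at index 0 -> [-8, 14, 2, 17, 15, 12]
Partition 2: pivot=12 at index 2 -> [-8, 2, 12, 17, 15, 14]
Partition 3: pivot=14 at index 3 -> [-8, 2, 12, 14, 15, 17]
Partition 4: pivot=17 at index 5 -> [-8, 2, 12, 14, 15, 17]


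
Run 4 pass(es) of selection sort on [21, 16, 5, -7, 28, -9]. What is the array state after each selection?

Pass 1: Select minimum -9 at index 5, swap -> [-9, 16, 5, -7, 28, 21]
Pass 2: Select minimum -7 at index 3, swap -> [-9, -7, 5, 16, 28, 21]
Pass 3: Select minimum 5 at index 2, swap -> [-9, -7, 5, 16, 28, 21]
Pass 4: Select minimum 16 at index 3, swap -> [-9, -7, 5, 16, 28, 21]


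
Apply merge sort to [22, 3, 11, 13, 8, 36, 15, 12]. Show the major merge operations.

Divide and conquer:
  Merge [22] + [3] -> [3, 22]
  Merge [11] + [13] -> [11, 13]
  Merge [3, 22] + [11, 13] -> [3, 11, 13, 22]
  Merge [8] + [36] -> [8, 36]
  Merge [15] + [12] -> [12, 15]
  Merge [8, 36] + [12, 15] -> [8, 12, 15, 36]
  Merge [3, 11, 13, 22] + [8, 12, 15, 36] -> [3, 8, 11, 12, 13, 15, 22, 36]


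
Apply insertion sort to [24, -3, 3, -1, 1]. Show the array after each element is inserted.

First element 24 is already 'sorted'
Insert -3: shifted 1 elements -> [-3, 24, 3, -1, 1]
Insert 3: shifted 1 elements -> [-3, 3, 24, -1, 1]
Insert -1: shifted 2 elements -> [-3, -1, 3, 24, 1]
Insert 1: shifted 2 elements -> [-3, -1, 1, 3, 24]


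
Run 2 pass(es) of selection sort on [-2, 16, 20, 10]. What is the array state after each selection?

Pass 1: Select minimum -2 at index 0, swap -> [-2, 16, 20, 10]
Pass 2: Select minimum 10 at index 3, swap -> [-2, 10, 20, 16]


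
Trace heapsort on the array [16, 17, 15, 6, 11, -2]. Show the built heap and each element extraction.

Build heap: [17, 16, 15, 6, 11, -2]
Extract 17: [16, 11, 15, 6, -2, 17]
Extract 16: [15, 11, -2, 6, 16, 17]
Extract 15: [11, 6, -2, 15, 16, 17]
Extract 11: [6, -2, 11, 15, 16, 17]
Extract 6: [-2, 6, 11, 15, 16, 17]


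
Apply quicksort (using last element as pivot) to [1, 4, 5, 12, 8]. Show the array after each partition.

Partition 1: pivot=8 at index 3 -> [1, 4, 5, 8, 12]
Partition 2: pivot=5 at index 2 -> [1, 4, 5, 8, 12]
Partition 3: pivot=4 at index 1 -> [1, 4, 5, 8, 12]


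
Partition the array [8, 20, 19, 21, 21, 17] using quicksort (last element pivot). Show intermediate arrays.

Partition 1: pivot=17 at index 1 -> [8, 17, 19, 21, 21, 20]
Partition 2: pivot=20 at index 3 -> [8, 17, 19, 20, 21, 21]
Partition 3: pivot=21 at index 5 -> [8, 17, 19, 20, 21, 21]


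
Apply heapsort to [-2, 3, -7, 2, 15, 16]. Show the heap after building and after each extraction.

Build heap: [16, 15, -2, 2, 3, -7]
Extract 16: [15, 3, -2, 2, -7, 16]
Extract 15: [3, 2, -2, -7, 15, 16]
Extract 3: [2, -7, -2, 3, 15, 16]
Extract 2: [-2, -7, 2, 3, 15, 16]
Extract -2: [-7, -2, 2, 3, 15, 16]


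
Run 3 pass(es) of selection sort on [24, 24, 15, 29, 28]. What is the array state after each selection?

Pass 1: Select minimum 15 at index 2, swap -> [15, 24, 24, 29, 28]
Pass 2: Select minimum 24 at index 1, swap -> [15, 24, 24, 29, 28]
Pass 3: Select minimum 24 at index 2, swap -> [15, 24, 24, 29, 28]


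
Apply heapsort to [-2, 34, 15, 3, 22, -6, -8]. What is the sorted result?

Build heap: [34, 22, 15, 3, -2, -6, -8]
Extract 34: [22, 3, 15, -8, -2, -6, 34]
Extract 22: [15, 3, -6, -8, -2, 22, 34]
Extract 15: [3, -2, -6, -8, 15, 22, 34]
Extract 3: [-2, -8, -6, 3, 15, 22, 34]
Extract -2: [-6, -8, -2, 3, 15, 22, 34]
Extract -6: [-8, -6, -2, 3, 15, 22, 34]


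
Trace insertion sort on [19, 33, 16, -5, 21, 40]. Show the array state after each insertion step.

First element 19 is already 'sorted'
Insert 33: shifted 0 elements -> [19, 33, 16, -5, 21, 40]
Insert 16: shifted 2 elements -> [16, 19, 33, -5, 21, 40]
Insert -5: shifted 3 elements -> [-5, 16, 19, 33, 21, 40]
Insert 21: shifted 1 elements -> [-5, 16, 19, 21, 33, 40]
Insert 40: shifted 0 elements -> [-5, 16, 19, 21, 33, 40]


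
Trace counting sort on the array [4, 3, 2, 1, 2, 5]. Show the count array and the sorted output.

Count array: [0, 1, 2, 1, 1, 1]
(count[i] = number of elements equal to i)
Cumulative count: [0, 1, 3, 4, 5, 6]
Sorted: [1, 2, 2, 3, 4, 5]


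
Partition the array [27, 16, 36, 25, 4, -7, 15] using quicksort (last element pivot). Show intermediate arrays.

Partition 1: pivot=15 at index 2 -> [4, -7, 15, 25, 27, 16, 36]
Partition 2: pivot=-7 at index 0 -> [-7, 4, 15, 25, 27, 16, 36]
Partition 3: pivot=36 at index 6 -> [-7, 4, 15, 25, 27, 16, 36]
Partition 4: pivot=16 at index 3 -> [-7, 4, 15, 16, 27, 25, 36]
Partition 5: pivot=25 at index 4 -> [-7, 4, 15, 16, 25, 27, 36]


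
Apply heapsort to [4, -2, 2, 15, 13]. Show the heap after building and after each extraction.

Build heap: [15, 13, 2, -2, 4]
Extract 15: [13, 4, 2, -2, 15]
Extract 13: [4, -2, 2, 13, 15]
Extract 4: [2, -2, 4, 13, 15]
Extract 2: [-2, 2, 4, 13, 15]


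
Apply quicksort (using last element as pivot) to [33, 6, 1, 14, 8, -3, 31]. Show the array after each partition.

Partition 1: pivot=31 at index 5 -> [6, 1, 14, 8, -3, 31, 33]
Partition 2: pivot=-3 at index 0 -> [-3, 1, 14, 8, 6, 31, 33]
Partition 3: pivot=6 at index 2 -> [-3, 1, 6, 8, 14, 31, 33]
Partition 4: pivot=14 at index 4 -> [-3, 1, 6, 8, 14, 31, 33]


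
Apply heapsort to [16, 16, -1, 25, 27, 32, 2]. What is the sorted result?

Build heap: [32, 27, 16, 25, 16, -1, 2]
Extract 32: [27, 25, 16, 2, 16, -1, 32]
Extract 27: [25, 16, 16, 2, -1, 27, 32]
Extract 25: [16, 2, 16, -1, 25, 27, 32]
Extract 16: [16, 2, -1, 16, 25, 27, 32]
Extract 16: [2, -1, 16, 16, 25, 27, 32]
Extract 2: [-1, 2, 16, 16, 25, 27, 32]


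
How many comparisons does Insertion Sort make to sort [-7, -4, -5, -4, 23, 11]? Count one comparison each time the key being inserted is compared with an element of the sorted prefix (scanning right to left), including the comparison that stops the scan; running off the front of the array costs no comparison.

Insert -4: -7 <= -4 (stop) = 1 comparison(s) -> [-7, -4, -5, -4, 23, 11]
Insert -5: -4 > -5 (shift), -7 <= -5 (stop) = 2 comparison(s) -> [-7, -5, -4, -4, 23, 11]
Insert -4: -4 <= -4 (stop) = 1 comparison(s) -> [-7, -5, -4, -4, 23, 11]
Insert 23: -4 <= 23 (stop) = 1 comparison(s) -> [-7, -5, -4, -4, 23, 11]
Insert 11: 23 > 11 (shift), -4 <= 11 (stop) = 2 comparison(s) -> [-7, -5, -4, -4, 11, 23]
Total comparisons: 1 + 2 + 1 + 1 + 2 = 7


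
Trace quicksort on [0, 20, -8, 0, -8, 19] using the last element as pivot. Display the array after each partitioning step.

Partition 1: pivot=19 at index 4 -> [0, -8, 0, -8, 19, 20]
Partition 2: pivot=-8 at index 1 -> [-8, -8, 0, 0, 19, 20]
Partition 3: pivot=0 at index 3 -> [-8, -8, 0, 0, 19, 20]


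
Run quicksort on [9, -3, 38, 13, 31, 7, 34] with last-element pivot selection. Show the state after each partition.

Partition 1: pivot=34 at index 5 -> [9, -3, 13, 31, 7, 34, 38]
Partition 2: pivot=7 at index 1 -> [-3, 7, 13, 31, 9, 34, 38]
Partition 3: pivot=9 at index 2 -> [-3, 7, 9, 31, 13, 34, 38]
Partition 4: pivot=13 at index 3 -> [-3, 7, 9, 13, 31, 34, 38]


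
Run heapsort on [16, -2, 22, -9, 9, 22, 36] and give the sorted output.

Build heap: [36, 9, 22, -9, -2, 16, 22]
Extract 36: [22, 9, 22, -9, -2, 16, 36]
Extract 22: [22, 9, 16, -9, -2, 22, 36]
Extract 22: [16, 9, -2, -9, 22, 22, 36]
Extract 16: [9, -9, -2, 16, 22, 22, 36]
Extract 9: [-2, -9, 9, 16, 22, 22, 36]
Extract -2: [-9, -2, 9, 16, 22, 22, 36]


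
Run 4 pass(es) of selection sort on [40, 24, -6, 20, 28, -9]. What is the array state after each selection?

Pass 1: Select minimum -9 at index 5, swap -> [-9, 24, -6, 20, 28, 40]
Pass 2: Select minimum -6 at index 2, swap -> [-9, -6, 24, 20, 28, 40]
Pass 3: Select minimum 20 at index 3, swap -> [-9, -6, 20, 24, 28, 40]
Pass 4: Select minimum 24 at index 3, swap -> [-9, -6, 20, 24, 28, 40]


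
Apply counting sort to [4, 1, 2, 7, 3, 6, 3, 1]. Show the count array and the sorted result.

Count array: [0, 2, 1, 2, 1, 0, 1, 1]
(count[i] = number of elements equal to i)
Cumulative count: [0, 2, 3, 5, 6, 6, 7, 8]
Sorted: [1, 1, 2, 3, 3, 4, 6, 7]


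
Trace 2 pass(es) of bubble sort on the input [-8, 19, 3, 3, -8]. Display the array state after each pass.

After pass 1: [-8, 3, 3, -8, 19] (3 swaps)
After pass 2: [-8, 3, -8, 3, 19] (1 swaps)
Total swaps: 4


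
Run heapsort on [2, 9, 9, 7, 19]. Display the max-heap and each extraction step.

Build heap: [19, 9, 9, 7, 2]
Extract 19: [9, 7, 9, 2, 19]
Extract 9: [9, 7, 2, 9, 19]
Extract 9: [7, 2, 9, 9, 19]
Extract 7: [2, 7, 9, 9, 19]


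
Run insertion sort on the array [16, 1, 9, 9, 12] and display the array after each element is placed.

First element 16 is already 'sorted'
Insert 1: shifted 1 elements -> [1, 16, 9, 9, 12]
Insert 9: shifted 1 elements -> [1, 9, 16, 9, 12]
Insert 9: shifted 1 elements -> [1, 9, 9, 16, 12]
Insert 12: shifted 1 elements -> [1, 9, 9, 12, 16]


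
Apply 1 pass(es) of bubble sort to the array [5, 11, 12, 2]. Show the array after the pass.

After pass 1: [5, 11, 2, 12] (1 swaps)
Total swaps: 1


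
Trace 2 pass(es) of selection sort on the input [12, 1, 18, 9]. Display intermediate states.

Pass 1: Select minimum 1 at index 1, swap -> [1, 12, 18, 9]
Pass 2: Select minimum 9 at index 3, swap -> [1, 9, 18, 12]


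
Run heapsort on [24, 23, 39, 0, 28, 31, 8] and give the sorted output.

Build heap: [39, 28, 31, 0, 23, 24, 8]
Extract 39: [31, 28, 24, 0, 23, 8, 39]
Extract 31: [28, 23, 24, 0, 8, 31, 39]
Extract 28: [24, 23, 8, 0, 28, 31, 39]
Extract 24: [23, 0, 8, 24, 28, 31, 39]
Extract 23: [8, 0, 23, 24, 28, 31, 39]
Extract 8: [0, 8, 23, 24, 28, 31, 39]


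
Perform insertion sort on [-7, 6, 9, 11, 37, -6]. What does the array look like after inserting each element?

First element -7 is already 'sorted'
Insert 6: shifted 0 elements -> [-7, 6, 9, 11, 37, -6]
Insert 9: shifted 0 elements -> [-7, 6, 9, 11, 37, -6]
Insert 11: shifted 0 elements -> [-7, 6, 9, 11, 37, -6]
Insert 37: shifted 0 elements -> [-7, 6, 9, 11, 37, -6]
Insert -6: shifted 4 elements -> [-7, -6, 6, 9, 11, 37]


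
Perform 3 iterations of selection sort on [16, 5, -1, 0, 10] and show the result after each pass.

Pass 1: Select minimum -1 at index 2, swap -> [-1, 5, 16, 0, 10]
Pass 2: Select minimum 0 at index 3, swap -> [-1, 0, 16, 5, 10]
Pass 3: Select minimum 5 at index 3, swap -> [-1, 0, 5, 16, 10]


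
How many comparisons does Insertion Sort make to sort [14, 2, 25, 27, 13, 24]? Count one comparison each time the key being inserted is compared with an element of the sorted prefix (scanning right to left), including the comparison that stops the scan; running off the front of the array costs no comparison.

Insert 2: 14 > 2 (shift), reached front = 1 comparison(s) -> [2, 14, 25, 27, 13, 24]
Insert 25: 14 <= 25 (stop) = 1 comparison(s) -> [2, 14, 25, 27, 13, 24]
Insert 27: 25 <= 27 (stop) = 1 comparison(s) -> [2, 14, 25, 27, 13, 24]
Insert 13: 27 > 13 (shift), 25 > 13 (shift), 14 > 13 (shift), 2 <= 13 (stop) = 4 comparison(s) -> [2, 13, 14, 25, 27, 24]
Insert 24: 27 > 24 (shift), 25 > 24 (shift), 14 <= 24 (stop) = 3 comparison(s) -> [2, 13, 14, 24, 25, 27]
Total comparisons: 1 + 1 + 1 + 4 + 3 = 10


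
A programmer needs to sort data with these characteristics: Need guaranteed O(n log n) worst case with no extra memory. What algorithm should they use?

Best choice: Heapsort
Reason: Heapsort is O(n log n) worst case and sorts in-place; quicksort can degrade to O(n^2)


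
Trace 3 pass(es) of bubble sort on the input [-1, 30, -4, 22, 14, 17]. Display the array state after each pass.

After pass 1: [-1, -4, 22, 14, 17, 30] (4 swaps)
After pass 2: [-4, -1, 14, 17, 22, 30] (3 swaps)
After pass 3: [-4, -1, 14, 17, 22, 30] (0 swaps)
Total swaps: 7


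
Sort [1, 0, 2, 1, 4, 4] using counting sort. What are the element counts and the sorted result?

Count array: [1, 2, 1, 0, 2]
(count[i] = number of elements equal to i)
Cumulative count: [1, 3, 4, 4, 6]
Sorted: [0, 1, 1, 2, 4, 4]


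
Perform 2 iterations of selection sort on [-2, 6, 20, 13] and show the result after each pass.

Pass 1: Select minimum -2 at index 0, swap -> [-2, 6, 20, 13]
Pass 2: Select minimum 6 at index 1, swap -> [-2, 6, 20, 13]


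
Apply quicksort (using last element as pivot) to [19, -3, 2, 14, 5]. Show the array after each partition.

Partition 1: pivot=5 at index 2 -> [-3, 2, 5, 14, 19]
Partition 2: pivot=2 at index 1 -> [-3, 2, 5, 14, 19]
Partition 3: pivot=19 at index 4 -> [-3, 2, 5, 14, 19]


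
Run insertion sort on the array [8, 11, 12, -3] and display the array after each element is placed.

First element 8 is already 'sorted'
Insert 11: shifted 0 elements -> [8, 11, 12, -3]
Insert 12: shifted 0 elements -> [8, 11, 12, -3]
Insert -3: shifted 3 elements -> [-3, 8, 11, 12]


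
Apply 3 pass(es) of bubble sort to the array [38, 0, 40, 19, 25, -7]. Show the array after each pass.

After pass 1: [0, 38, 19, 25, -7, 40] (4 swaps)
After pass 2: [0, 19, 25, -7, 38, 40] (3 swaps)
After pass 3: [0, 19, -7, 25, 38, 40] (1 swaps)
Total swaps: 8


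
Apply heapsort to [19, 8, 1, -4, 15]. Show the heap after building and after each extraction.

Build heap: [19, 15, 1, -4, 8]
Extract 19: [15, 8, 1, -4, 19]
Extract 15: [8, -4, 1, 15, 19]
Extract 8: [1, -4, 8, 15, 19]
Extract 1: [-4, 1, 8, 15, 19]


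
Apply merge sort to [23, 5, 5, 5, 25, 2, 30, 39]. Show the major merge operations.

Divide and conquer:
  Merge [23] + [5] -> [5, 23]
  Merge [5] + [5] -> [5, 5]
  Merge [5, 23] + [5, 5] -> [5, 5, 5, 23]
  Merge [25] + [2] -> [2, 25]
  Merge [30] + [39] -> [30, 39]
  Merge [2, 25] + [30, 39] -> [2, 25, 30, 39]
  Merge [5, 5, 5, 23] + [2, 25, 30, 39] -> [2, 5, 5, 5, 23, 25, 30, 39]
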